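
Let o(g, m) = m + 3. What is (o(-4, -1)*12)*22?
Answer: 528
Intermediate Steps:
o(g, m) = 3 + m
(o(-4, -1)*12)*22 = ((3 - 1)*12)*22 = (2*12)*22 = 24*22 = 528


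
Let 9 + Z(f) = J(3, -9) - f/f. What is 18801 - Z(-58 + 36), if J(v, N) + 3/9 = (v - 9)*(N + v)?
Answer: 56326/3 ≈ 18775.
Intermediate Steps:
J(v, N) = -1/3 + (-9 + v)*(N + v) (J(v, N) = -1/3 + (v - 9)*(N + v) = -1/3 + (-9 + v)*(N + v))
Z(f) = 77/3 (Z(f) = -9 + ((-1/3 + 3**2 - 9*(-9) - 9*3 - 9*3) - f/f) = -9 + ((-1/3 + 9 + 81 - 27 - 27) - 1*1) = -9 + (107/3 - 1) = -9 + 104/3 = 77/3)
18801 - Z(-58 + 36) = 18801 - 1*77/3 = 18801 - 77/3 = 56326/3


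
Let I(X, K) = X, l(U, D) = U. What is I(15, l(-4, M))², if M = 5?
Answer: 225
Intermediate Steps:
I(15, l(-4, M))² = 15² = 225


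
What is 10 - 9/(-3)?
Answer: 13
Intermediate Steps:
10 - 9/(-3) = 10 - 9*(-⅓) = 10 + 3 = 13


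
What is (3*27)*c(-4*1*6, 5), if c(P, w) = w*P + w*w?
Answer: -7695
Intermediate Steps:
c(P, w) = w² + P*w (c(P, w) = P*w + w² = w² + P*w)
(3*27)*c(-4*1*6, 5) = (3*27)*(5*(-4*1*6 + 5)) = 81*(5*(-4*6 + 5)) = 81*(5*(-24 + 5)) = 81*(5*(-19)) = 81*(-95) = -7695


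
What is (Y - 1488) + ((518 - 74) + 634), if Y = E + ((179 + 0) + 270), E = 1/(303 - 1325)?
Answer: 39857/1022 ≈ 38.999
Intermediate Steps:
E = -1/1022 (E = 1/(-1022) = -1/1022 ≈ -0.00097847)
Y = 458877/1022 (Y = -1/1022 + ((179 + 0) + 270) = -1/1022 + (179 + 270) = -1/1022 + 449 = 458877/1022 ≈ 449.00)
(Y - 1488) + ((518 - 74) + 634) = (458877/1022 - 1488) + ((518 - 74) + 634) = -1061859/1022 + (444 + 634) = -1061859/1022 + 1078 = 39857/1022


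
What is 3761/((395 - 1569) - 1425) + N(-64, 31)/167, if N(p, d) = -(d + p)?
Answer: -542320/434033 ≈ -1.2495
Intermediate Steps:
N(p, d) = -d - p
3761/((395 - 1569) - 1425) + N(-64, 31)/167 = 3761/((395 - 1569) - 1425) + (-1*31 - 1*(-64))/167 = 3761/(-1174 - 1425) + (-31 + 64)*(1/167) = 3761/(-2599) + 33*(1/167) = 3761*(-1/2599) + 33/167 = -3761/2599 + 33/167 = -542320/434033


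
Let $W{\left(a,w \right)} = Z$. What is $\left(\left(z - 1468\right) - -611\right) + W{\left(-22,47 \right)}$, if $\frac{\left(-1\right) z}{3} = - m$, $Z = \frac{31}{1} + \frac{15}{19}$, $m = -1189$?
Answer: $- \frac{83452}{19} \approx -4392.2$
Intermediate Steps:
$Z = \frac{604}{19}$ ($Z = 31 \cdot 1 + 15 \cdot \frac{1}{19} = 31 + \frac{15}{19} = \frac{604}{19} \approx 31.789$)
$W{\left(a,w \right)} = \frac{604}{19}$
$z = -3567$ ($z = - 3 \left(\left(-1\right) \left(-1189\right)\right) = \left(-3\right) 1189 = -3567$)
$\left(\left(z - 1468\right) - -611\right) + W{\left(-22,47 \right)} = \left(\left(-3567 - 1468\right) - -611\right) + \frac{604}{19} = \left(-5035 + 611\right) + \frac{604}{19} = -4424 + \frac{604}{19} = - \frac{83452}{19}$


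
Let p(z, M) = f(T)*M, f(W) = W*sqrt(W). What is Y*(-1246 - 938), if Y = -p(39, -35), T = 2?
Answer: -152880*sqrt(2) ≈ -2.1621e+5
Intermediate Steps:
f(W) = W**(3/2)
p(z, M) = 2*M*sqrt(2) (p(z, M) = 2**(3/2)*M = (2*sqrt(2))*M = 2*M*sqrt(2))
Y = 70*sqrt(2) (Y = -2*(-35)*sqrt(2) = -(-70)*sqrt(2) = 70*sqrt(2) ≈ 98.995)
Y*(-1246 - 938) = (70*sqrt(2))*(-1246 - 938) = (70*sqrt(2))*(-2184) = -152880*sqrt(2)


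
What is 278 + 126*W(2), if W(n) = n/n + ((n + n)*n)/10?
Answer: 2524/5 ≈ 504.80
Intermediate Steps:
W(n) = 1 + n**2/5 (W(n) = 1 + ((2*n)*n)*(1/10) = 1 + (2*n**2)*(1/10) = 1 + n**2/5)
278 + 126*W(2) = 278 + 126*(1 + (1/5)*2**2) = 278 + 126*(1 + (1/5)*4) = 278 + 126*(1 + 4/5) = 278 + 126*(9/5) = 278 + 1134/5 = 2524/5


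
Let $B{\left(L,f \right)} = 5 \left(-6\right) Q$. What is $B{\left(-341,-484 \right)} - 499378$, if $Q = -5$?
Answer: $-499228$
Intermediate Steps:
$B{\left(L,f \right)} = 150$ ($B{\left(L,f \right)} = 5 \left(-6\right) \left(-5\right) = \left(-30\right) \left(-5\right) = 150$)
$B{\left(-341,-484 \right)} - 499378 = 150 - 499378 = -499228$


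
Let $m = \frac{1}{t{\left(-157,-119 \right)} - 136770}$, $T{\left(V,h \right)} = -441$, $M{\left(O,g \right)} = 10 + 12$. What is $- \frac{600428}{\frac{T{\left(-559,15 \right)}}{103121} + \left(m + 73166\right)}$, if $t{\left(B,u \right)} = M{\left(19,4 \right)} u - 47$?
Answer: $- \frac{4316680027299890}{526015096541227} \approx -8.2064$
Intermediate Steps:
$M{\left(O,g \right)} = 22$
$t{\left(B,u \right)} = -47 + 22 u$ ($t{\left(B,u \right)} = 22 u - 47 = -47 + 22 u$)
$m = - \frac{1}{139435}$ ($m = \frac{1}{\left(-47 + 22 \left(-119\right)\right) - 136770} = \frac{1}{\left(-47 - 2618\right) - 136770} = \frac{1}{-2665 - 136770} = \frac{1}{-139435} = - \frac{1}{139435} \approx -7.1718 \cdot 10^{-6}$)
$- \frac{600428}{\frac{T{\left(-559,15 \right)}}{103121} + \left(m + 73166\right)} = - \frac{600428}{- \frac{441}{103121} + \left(- \frac{1}{139435} + 73166\right)} = - \frac{600428}{\left(-441\right) \frac{1}{103121} + \frac{10201901209}{139435}} = - \frac{600428}{- \frac{441}{103121} + \frac{10201901209}{139435}} = - \frac{600428}{\frac{1052030193082454}{14378676635}} = \left(-600428\right) \frac{14378676635}{1052030193082454} = - \frac{4316680027299890}{526015096541227}$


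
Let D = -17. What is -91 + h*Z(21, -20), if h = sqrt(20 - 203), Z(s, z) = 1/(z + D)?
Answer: -91 - I*sqrt(183)/37 ≈ -91.0 - 0.36561*I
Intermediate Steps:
Z(s, z) = 1/(-17 + z) (Z(s, z) = 1/(z - 17) = 1/(-17 + z))
h = I*sqrt(183) (h = sqrt(-183) = I*sqrt(183) ≈ 13.528*I)
-91 + h*Z(21, -20) = -91 + (I*sqrt(183))/(-17 - 20) = -91 + (I*sqrt(183))/(-37) = -91 + (I*sqrt(183))*(-1/37) = -91 - I*sqrt(183)/37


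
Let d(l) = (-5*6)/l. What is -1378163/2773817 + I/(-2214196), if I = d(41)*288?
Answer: -31272119325247/62953188687853 ≈ -0.49675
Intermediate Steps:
d(l) = -30/l
I = -8640/41 (I = -30/41*288 = -8640/41 ≈ -210.73)
-1378163/2773817 + I/(-2214196) = -1378163/2773817 - 8640/41/(-2214196) = -1378163*1/2773817 - 8640/41*(-1/2214196) = -1378163/2773817 + 2160/22695509 = -31272119325247/62953188687853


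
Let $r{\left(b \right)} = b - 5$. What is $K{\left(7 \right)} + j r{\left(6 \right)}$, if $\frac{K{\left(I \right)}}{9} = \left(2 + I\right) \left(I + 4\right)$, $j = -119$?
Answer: $772$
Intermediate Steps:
$K{\left(I \right)} = 9 \left(2 + I\right) \left(4 + I\right)$ ($K{\left(I \right)} = 9 \left(2 + I\right) \left(I + 4\right) = 9 \left(2 + I\right) \left(4 + I\right)$)
$r{\left(b \right)} = -5 + b$ ($r{\left(b \right)} = b - 5 = -5 + b$)
$K{\left(7 \right)} + j r{\left(6 \right)} = \left(72 + 9 \cdot 7^{2} + 54 \cdot 7\right) - 119 \left(-5 + 6\right) = \left(72 + 9 \cdot 49 + 378\right) - 119 = \left(72 + 441 + 378\right) - 119 = 891 - 119 = 772$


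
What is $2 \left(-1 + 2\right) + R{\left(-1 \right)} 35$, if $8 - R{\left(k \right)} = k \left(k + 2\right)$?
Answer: $317$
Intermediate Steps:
$R{\left(k \right)} = 8 - k \left(2 + k\right)$ ($R{\left(k \right)} = 8 - k \left(k + 2\right) = 8 - k \left(2 + k\right)$)
$2 \left(-1 + 2\right) + R{\left(-1 \right)} 35 = 2 \left(-1 + 2\right) + \left(8 - \left(-1\right)^{2} - -2\right) 35 = 2 \cdot 1 + \left(8 - 1 + 2\right) 35 = 2 + \left(8 - 1 + 2\right) 35 = 2 + 9 \cdot 35 = 2 + 315 = 317$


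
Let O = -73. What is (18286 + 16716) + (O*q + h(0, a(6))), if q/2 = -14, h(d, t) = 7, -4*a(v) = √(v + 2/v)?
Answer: 37053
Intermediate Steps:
a(v) = -√(v + 2/v)/4
q = -28 (q = 2*(-14) = -28)
(18286 + 16716) + (O*q + h(0, a(6))) = (18286 + 16716) + (-73*(-28) + 7) = 35002 + (2044 + 7) = 35002 + 2051 = 37053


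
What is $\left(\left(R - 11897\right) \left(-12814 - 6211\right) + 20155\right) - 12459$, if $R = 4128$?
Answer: $147812921$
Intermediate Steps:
$\left(\left(R - 11897\right) \left(-12814 - 6211\right) + 20155\right) - 12459 = \left(\left(4128 - 11897\right) \left(-12814 - 6211\right) + 20155\right) - 12459 = \left(\left(-7769\right) \left(-19025\right) + 20155\right) - 12459 = \left(147805225 + 20155\right) - 12459 = 147825380 - 12459 = 147812921$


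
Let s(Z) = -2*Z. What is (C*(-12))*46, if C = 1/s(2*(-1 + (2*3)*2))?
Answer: 138/11 ≈ 12.545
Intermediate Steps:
C = -1/44 (C = 1/(-4*(-1 + (2*3)*2)) = 1/(-4*(-1 + 6*2)) = 1/(-4*(-1 + 12)) = 1/(-4*11) = 1/(-2*22) = 1/(-44) = -1/44 ≈ -0.022727)
(C*(-12))*46 = -1/44*(-12)*46 = (3/11)*46 = 138/11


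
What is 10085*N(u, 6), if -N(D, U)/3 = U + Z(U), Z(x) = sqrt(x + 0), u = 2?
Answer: -181530 - 30255*sqrt(6) ≈ -2.5564e+5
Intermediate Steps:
Z(x) = sqrt(x)
N(D, U) = -3*U - 3*sqrt(U) (N(D, U) = -3*(U + sqrt(U)) = -3*U - 3*sqrt(U))
10085*N(u, 6) = 10085*(-3*6 - 3*sqrt(6)) = 10085*(-18 - 3*sqrt(6)) = -181530 - 30255*sqrt(6)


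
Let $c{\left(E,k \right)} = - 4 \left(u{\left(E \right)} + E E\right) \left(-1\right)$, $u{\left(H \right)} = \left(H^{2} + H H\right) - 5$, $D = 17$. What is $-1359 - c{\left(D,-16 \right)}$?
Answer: $-4807$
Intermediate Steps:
$u{\left(H \right)} = -5 + 2 H^{2}$ ($u{\left(H \right)} = \left(H^{2} + H^{2}\right) - 5 = 2 H^{2} - 5 = -5 + 2 H^{2}$)
$c{\left(E,k \right)} = -20 + 12 E^{2}$ ($c{\left(E,k \right)} = - 4 \left(\left(-5 + 2 E^{2}\right) + E E\right) \left(-1\right) = - 4 \left(\left(-5 + 2 E^{2}\right) + E^{2}\right) \left(-1\right) = - 4 \left(-5 + 3 E^{2}\right) \left(-1\right) = \left(20 - 12 E^{2}\right) \left(-1\right) = -20 + 12 E^{2}$)
$-1359 - c{\left(D,-16 \right)} = -1359 - \left(-20 + 12 \cdot 17^{2}\right) = -1359 - \left(-20 + 12 \cdot 289\right) = -1359 - \left(-20 + 3468\right) = -1359 - 3448 = -4807$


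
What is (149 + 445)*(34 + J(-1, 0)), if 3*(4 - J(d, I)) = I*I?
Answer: 22572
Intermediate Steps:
J(d, I) = 4 - I**2/3 (J(d, I) = 4 - I*I/3 = 4 - I**2/3)
(149 + 445)*(34 + J(-1, 0)) = (149 + 445)*(34 + (4 - 1/3*0**2)) = 594*(34 + (4 - 1/3*0)) = 594*(34 + (4 + 0)) = 594*(34 + 4) = 594*38 = 22572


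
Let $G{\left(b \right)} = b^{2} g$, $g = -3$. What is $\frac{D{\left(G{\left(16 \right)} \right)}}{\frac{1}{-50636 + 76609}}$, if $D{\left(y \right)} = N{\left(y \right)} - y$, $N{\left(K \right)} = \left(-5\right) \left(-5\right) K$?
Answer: $-478734336$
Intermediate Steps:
$N{\left(K \right)} = 25 K$
$G{\left(b \right)} = - 3 b^{2}$ ($G{\left(b \right)} = b^{2} \left(-3\right) = - 3 b^{2}$)
$D{\left(y \right)} = 24 y$ ($D{\left(y \right)} = 25 y - y = 24 y$)
$\frac{D{\left(G{\left(16 \right)} \right)}}{\frac{1}{-50636 + 76609}} = \frac{24 \left(- 3 \cdot 16^{2}\right)}{\frac{1}{-50636 + 76609}} = \frac{24 \left(\left(-3\right) 256\right)}{\frac{1}{25973}} = 24 \left(-768\right) \frac{1}{\frac{1}{25973}} = \left(-18432\right) 25973 = -478734336$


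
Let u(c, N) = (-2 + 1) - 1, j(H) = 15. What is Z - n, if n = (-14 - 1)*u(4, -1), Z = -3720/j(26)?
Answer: -278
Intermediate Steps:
u(c, N) = -2 (u(c, N) = -1 - 1 = -2)
Z = -248 (Z = -3720/15 = -3720*1/15 = -248)
n = 30 (n = (-14 - 1)*(-2) = -15*(-2) = 30)
Z - n = -248 - 1*30 = -248 - 30 = -278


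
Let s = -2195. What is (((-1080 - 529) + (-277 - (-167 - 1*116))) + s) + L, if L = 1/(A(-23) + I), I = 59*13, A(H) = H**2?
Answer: -4922207/1296 ≈ -3798.0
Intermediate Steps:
I = 767
L = 1/1296 (L = 1/((-23)**2 + 767) = 1/(529 + 767) = 1/1296 ≈ 0.00077160)
(((-1080 - 529) + (-277 - (-167 - 1*116))) + s) + L = (((-1080 - 529) + (-277 - (-167 - 1*116))) - 2195) + 1/1296 = ((-1609 + (-277 - (-167 - 116))) - 2195) + 1/1296 = ((-1609 + (-277 - 1*(-283))) - 2195) + 1/1296 = ((-1609 + (-277 + 283)) - 2195) + 1/1296 = ((-1609 + 6) - 2195) + 1/1296 = (-1603 - 2195) + 1/1296 = -3798 + 1/1296 = -4922207/1296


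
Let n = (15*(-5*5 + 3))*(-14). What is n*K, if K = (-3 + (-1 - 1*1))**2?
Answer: 115500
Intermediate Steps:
n = 4620 (n = (15*(-25 + 3))*(-14) = (15*(-22))*(-14) = -330*(-14) = 4620)
K = 25 (K = (-3 + (-1 - 1))**2 = (-3 - 2)**2 = (-5)**2 = 25)
n*K = 4620*25 = 115500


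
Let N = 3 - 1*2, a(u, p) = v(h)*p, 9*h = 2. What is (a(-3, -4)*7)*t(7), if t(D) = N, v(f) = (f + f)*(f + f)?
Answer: -448/81 ≈ -5.5309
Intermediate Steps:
h = 2/9 (h = (⅑)*2 = 2/9 ≈ 0.22222)
v(f) = 4*f² (v(f) = (2*f)*(2*f) = 4*f²)
a(u, p) = 16*p/81 (a(u, p) = (4*(2/9)²)*p = (4*(4/81))*p = 16*p/81)
N = 1 (N = 3 - 2 = 1)
t(D) = 1
(a(-3, -4)*7)*t(7) = (((16/81)*(-4))*7)*1 = -64/81*7*1 = -448/81*1 = -448/81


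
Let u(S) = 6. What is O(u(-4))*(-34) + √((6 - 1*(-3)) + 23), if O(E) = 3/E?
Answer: -17 + 4*√2 ≈ -11.343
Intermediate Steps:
O(u(-4))*(-34) + √((6 - 1*(-3)) + 23) = (3/6)*(-34) + √((6 - 1*(-3)) + 23) = (3*(⅙))*(-34) + √((6 + 3) + 23) = (½)*(-34) + √(9 + 23) = -17 + √32 = -17 + 4*√2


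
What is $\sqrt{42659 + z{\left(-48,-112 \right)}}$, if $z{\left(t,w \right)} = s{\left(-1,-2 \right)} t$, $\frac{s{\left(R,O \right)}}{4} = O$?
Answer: $\sqrt{43043} \approx 207.47$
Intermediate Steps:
$s{\left(R,O \right)} = 4 O$
$z{\left(t,w \right)} = - 8 t$ ($z{\left(t,w \right)} = 4 \left(-2\right) t = - 8 t$)
$\sqrt{42659 + z{\left(-48,-112 \right)}} = \sqrt{42659 - -384} = \sqrt{42659 + 384} = \sqrt{43043}$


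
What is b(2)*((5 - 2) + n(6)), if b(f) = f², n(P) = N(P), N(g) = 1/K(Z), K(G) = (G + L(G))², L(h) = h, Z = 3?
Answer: 109/9 ≈ 12.111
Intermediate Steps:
K(G) = 4*G² (K(G) = (G + G)² = (2*G)² = 4*G²)
N(g) = 1/36 (N(g) = 1/(4*3²) = 1/(4*9) = 1/36)
n(P) = 1/36
b(2)*((5 - 2) + n(6)) = 2²*((5 - 2) + 1/36) = 4*(3 + 1/36) = 4*(109/36) = 109/9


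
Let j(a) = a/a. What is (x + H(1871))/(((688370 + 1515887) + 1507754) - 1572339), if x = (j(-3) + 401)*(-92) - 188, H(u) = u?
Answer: -11767/713224 ≈ -0.016498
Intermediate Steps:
j(a) = 1
x = -37172 (x = (1 + 401)*(-92) - 188 = 402*(-92) - 188 = -36984 - 188 = -37172)
(x + H(1871))/(((688370 + 1515887) + 1507754) - 1572339) = (-37172 + 1871)/(((688370 + 1515887) + 1507754) - 1572339) = -35301/((2204257 + 1507754) - 1572339) = -35301/(3712011 - 1572339) = -35301/2139672 = -35301*1/2139672 = -11767/713224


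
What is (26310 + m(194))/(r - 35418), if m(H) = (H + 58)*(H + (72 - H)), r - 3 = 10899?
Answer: -7409/4086 ≈ -1.8133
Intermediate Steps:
r = 10902 (r = 3 + 10899 = 10902)
m(H) = 4176 + 72*H (m(H) = (58 + H)*72 = 4176 + 72*H)
(26310 + m(194))/(r - 35418) = (26310 + (4176 + 72*194))/(10902 - 35418) = (26310 + (4176 + 13968))/(-24516) = (26310 + 18144)*(-1/24516) = 44454*(-1/24516) = -7409/4086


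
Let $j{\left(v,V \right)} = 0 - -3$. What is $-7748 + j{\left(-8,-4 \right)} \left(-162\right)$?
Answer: $-8234$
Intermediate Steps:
$j{\left(v,V \right)} = 3$ ($j{\left(v,V \right)} = 0 + 3 = 3$)
$-7748 + j{\left(-8,-4 \right)} \left(-162\right) = -7748 + 3 \left(-162\right) = -7748 - 486 = -8234$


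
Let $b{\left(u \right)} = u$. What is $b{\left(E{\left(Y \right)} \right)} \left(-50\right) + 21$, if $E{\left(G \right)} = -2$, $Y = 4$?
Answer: $121$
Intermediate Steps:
$b{\left(E{\left(Y \right)} \right)} \left(-50\right) + 21 = \left(-2\right) \left(-50\right) + 21 = 100 + 21 = 121$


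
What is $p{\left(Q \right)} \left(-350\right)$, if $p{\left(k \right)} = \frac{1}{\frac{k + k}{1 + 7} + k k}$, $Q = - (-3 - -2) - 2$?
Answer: $- \frac{1400}{3} \approx -466.67$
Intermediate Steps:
$Q = -1$ ($Q = - (-3 + 2) - 2 = \left(-1\right) \left(-1\right) - 2 = 1 - 2 = -1$)
$p{\left(k \right)} = \frac{1}{k^{2} + \frac{k}{4}}$ ($p{\left(k \right)} = \frac{1}{\frac{2 k}{8} + k^{2}} = \frac{1}{2 k \frac{1}{8} + k^{2}} = \frac{1}{\frac{k}{4} + k^{2}} = \frac{1}{k^{2} + \frac{k}{4}}$)
$p{\left(Q \right)} \left(-350\right) = \frac{4}{\left(-1\right) \left(1 + 4 \left(-1\right)\right)} \left(-350\right) = 4 \left(-1\right) \frac{1}{1 - 4} \left(-350\right) = 4 \left(-1\right) \frac{1}{-3} \left(-350\right) = 4 \left(-1\right) \left(- \frac{1}{3}\right) \left(-350\right) = \frac{4}{3} \left(-350\right) = - \frac{1400}{3}$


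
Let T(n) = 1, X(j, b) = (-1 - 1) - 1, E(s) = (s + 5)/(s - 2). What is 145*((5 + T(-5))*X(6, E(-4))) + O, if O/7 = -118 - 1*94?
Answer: -4094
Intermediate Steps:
E(s) = (5 + s)/(-2 + s)
X(j, b) = -3 (X(j, b) = -2 - 1 = -3)
O = -1484 (O = 7*(-118 - 1*94) = 7*(-118 - 94) = 7*(-212) = -1484)
145*((5 + T(-5))*X(6, E(-4))) + O = 145*((5 + 1)*(-3)) - 1484 = 145*(6*(-3)) - 1484 = 145*(-18) - 1484 = -2610 - 1484 = -4094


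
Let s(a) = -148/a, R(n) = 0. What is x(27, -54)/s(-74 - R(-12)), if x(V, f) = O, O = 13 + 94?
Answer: 107/2 ≈ 53.500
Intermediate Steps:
O = 107
x(V, f) = 107
x(27, -54)/s(-74 - R(-12)) = 107/((-148/(-74 - 1*0))) = 107/((-148/(-74 + 0))) = 107/((-148/(-74))) = 107/((-148*(-1/74))) = 107/2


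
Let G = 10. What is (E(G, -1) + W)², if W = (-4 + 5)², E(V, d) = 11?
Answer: 144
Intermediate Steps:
W = 1 (W = 1² = 1)
(E(G, -1) + W)² = (11 + 1)² = 12² = 144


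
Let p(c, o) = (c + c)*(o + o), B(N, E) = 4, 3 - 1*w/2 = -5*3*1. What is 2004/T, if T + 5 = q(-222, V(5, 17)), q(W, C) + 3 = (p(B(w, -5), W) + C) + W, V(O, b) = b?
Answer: -668/1255 ≈ -0.53227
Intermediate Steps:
w = 36 (w = 6 - 2*(-5*3) = 6 - (-30) = 6 - 2*(-15) = 6 + 30 = 36)
p(c, o) = 4*c*o (p(c, o) = (2*c)*(2*o) = 4*c*o)
q(W, C) = -3 + C + 17*W (q(W, C) = -3 + ((4*4*W + C) + W) = -3 + ((16*W + C) + W) = -3 + ((C + 16*W) + W) = -3 + (C + 17*W) = -3 + C + 17*W)
T = -3765 (T = -5 + (-3 + 17 + 17*(-222)) = -5 + (-3 + 17 - 3774) = -5 - 3760 = -3765)
2004/T = 2004/(-3765) = 2004*(-1/3765) = -668/1255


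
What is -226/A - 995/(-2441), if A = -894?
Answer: 720598/1091127 ≈ 0.66042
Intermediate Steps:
-226/A - 995/(-2441) = -226/(-894) - 995/(-2441) = -226*(-1/894) - 995*(-1/2441) = 113/447 + 995/2441 = 720598/1091127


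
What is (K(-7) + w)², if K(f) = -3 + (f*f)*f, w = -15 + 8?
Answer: 124609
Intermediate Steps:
w = -7
K(f) = -3 + f³ (K(f) = -3 + f²*f = -3 + f³)
(K(-7) + w)² = ((-3 + (-7)³) - 7)² = ((-3 - 343) - 7)² = (-346 - 7)² = (-353)² = 124609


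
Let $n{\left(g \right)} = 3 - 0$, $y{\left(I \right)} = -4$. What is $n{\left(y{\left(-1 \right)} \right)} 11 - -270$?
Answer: $303$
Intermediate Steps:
$n{\left(g \right)} = 3$ ($n{\left(g \right)} = 3 + 0 = 3$)
$n{\left(y{\left(-1 \right)} \right)} 11 - -270 = 3 \cdot 11 - -270 = 33 + 270 = 303$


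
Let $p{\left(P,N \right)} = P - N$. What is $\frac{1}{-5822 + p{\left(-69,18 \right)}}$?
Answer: $- \frac{1}{5909} \approx -0.00016923$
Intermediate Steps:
$\frac{1}{-5822 + p{\left(-69,18 \right)}} = \frac{1}{-5822 - 87} = \frac{1}{-5909} = - \frac{1}{5909}$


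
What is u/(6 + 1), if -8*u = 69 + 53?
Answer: -61/28 ≈ -2.1786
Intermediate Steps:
u = -61/4 (u = -(69 + 53)/8 = -⅛*122 = -61/4 ≈ -15.250)
u/(6 + 1) = -61/4/(6 + 1) = -61/4/7 = (⅐)*(-61/4) = -61/28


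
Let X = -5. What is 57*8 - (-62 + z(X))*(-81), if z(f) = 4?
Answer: -4242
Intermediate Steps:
57*8 - (-62 + z(X))*(-81) = 57*8 - (-62 + 4)*(-81) = 456 - (-58)*(-81) = 456 - 1*4698 = 456 - 4698 = -4242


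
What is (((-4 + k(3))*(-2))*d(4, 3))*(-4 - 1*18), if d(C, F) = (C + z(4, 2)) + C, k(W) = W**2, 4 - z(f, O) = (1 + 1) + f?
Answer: 1320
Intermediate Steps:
z(f, O) = 2 - f (z(f, O) = 4 - ((1 + 1) + f) = 4 - (2 + f) = 4 + (-2 - f) = 2 - f)
d(C, F) = -2 + 2*C (d(C, F) = (C + (2 - 1*4)) + C = (C + (2 - 4)) + C = (C - 2) + C = (-2 + C) + C = -2 + 2*C)
(((-4 + k(3))*(-2))*d(4, 3))*(-4 - 1*18) = (((-4 + 3**2)*(-2))*(-2 + 2*4))*(-4 - 1*18) = (((-4 + 9)*(-2))*(-2 + 8))*(-4 - 18) = ((5*(-2))*6)*(-22) = -10*6*(-22) = -60*(-22) = 1320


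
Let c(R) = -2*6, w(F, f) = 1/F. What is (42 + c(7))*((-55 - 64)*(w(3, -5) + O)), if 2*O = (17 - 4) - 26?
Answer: 22015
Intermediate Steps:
O = -13/2 (O = ((17 - 4) - 26)/2 = (13 - 26)/2 = (1/2)*(-13) = -13/2 ≈ -6.5000)
c(R) = -12
(42 + c(7))*((-55 - 64)*(w(3, -5) + O)) = (42 - 12)*((-55 - 64)*(1/3 - 13/2)) = 30*(-119*(1/3 - 13/2)) = 30*(-119*(-37/6)) = 30*(4403/6) = 22015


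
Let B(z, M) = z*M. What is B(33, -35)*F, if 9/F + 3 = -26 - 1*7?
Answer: 1155/4 ≈ 288.75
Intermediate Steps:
F = -1/4 (F = 9/(-3 + (-26 - 1*7)) = 9/(-3 + (-26 - 7)) = 9/(-3 - 33) = 9/(-36) = 9*(-1/36) = -1/4 ≈ -0.25000)
B(z, M) = M*z
B(33, -35)*F = -35*33*(-1/4) = -1155*(-1/4) = 1155/4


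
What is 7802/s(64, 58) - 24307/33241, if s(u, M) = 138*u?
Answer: 22333429/146792256 ≈ 0.15214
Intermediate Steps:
7802/s(64, 58) - 24307/33241 = 7802/((138*64)) - 24307/33241 = 7802/8832 - 24307*1/33241 = 7802*(1/8832) - 24307/33241 = 3901/4416 - 24307/33241 = 22333429/146792256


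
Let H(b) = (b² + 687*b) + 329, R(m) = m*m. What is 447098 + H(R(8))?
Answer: 495491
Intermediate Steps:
R(m) = m²
H(b) = 329 + b² + 687*b
447098 + H(R(8)) = 447098 + (329 + (8²)² + 687*8²) = 447098 + (329 + 64² + 687*64) = 447098 + (329 + 4096 + 43968) = 447098 + 48393 = 495491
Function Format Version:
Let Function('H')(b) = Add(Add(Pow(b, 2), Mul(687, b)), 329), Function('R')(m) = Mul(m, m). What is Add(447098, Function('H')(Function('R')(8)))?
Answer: 495491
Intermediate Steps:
Function('R')(m) = Pow(m, 2)
Function('H')(b) = Add(329, Pow(b, 2), Mul(687, b))
Add(447098, Function('H')(Function('R')(8))) = Add(447098, Add(329, Pow(Pow(8, 2), 2), Mul(687, Pow(8, 2)))) = Add(447098, Add(329, Pow(64, 2), Mul(687, 64))) = Add(447098, Add(329, 4096, 43968)) = Add(447098, 48393) = 495491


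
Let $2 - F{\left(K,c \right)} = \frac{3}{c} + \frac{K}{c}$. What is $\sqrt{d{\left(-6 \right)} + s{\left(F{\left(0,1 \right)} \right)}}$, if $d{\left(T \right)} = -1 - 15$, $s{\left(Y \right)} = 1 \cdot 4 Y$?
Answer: $2 i \sqrt{5} \approx 4.4721 i$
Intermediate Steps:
$F{\left(K,c \right)} = 2 - \frac{3}{c} - \frac{K}{c}$ ($F{\left(K,c \right)} = 2 - \left(\frac{3}{c} + \frac{K}{c}\right) = 2 - \frac{3}{c} - \frac{K}{c}$)
$s{\left(Y \right)} = 4 Y$
$d{\left(T \right)} = -16$
$\sqrt{d{\left(-6 \right)} + s{\left(F{\left(0,1 \right)} \right)}} = \sqrt{-16 + 4 \frac{-3 - 0 + 2 \cdot 1}{1}} = \sqrt{-16 + 4 \cdot 1 \left(-3 + 0 + 2\right)} = \sqrt{-16 + 4 \cdot 1 \left(-1\right)} = \sqrt{-16 + 4 \left(-1\right)} = \sqrt{-16 - 4} = \sqrt{-20} = 2 i \sqrt{5}$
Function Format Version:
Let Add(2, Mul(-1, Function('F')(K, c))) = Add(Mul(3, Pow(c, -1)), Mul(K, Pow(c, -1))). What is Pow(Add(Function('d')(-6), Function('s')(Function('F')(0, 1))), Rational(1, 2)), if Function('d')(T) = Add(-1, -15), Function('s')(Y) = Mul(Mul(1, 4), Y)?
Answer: Mul(2, I, Pow(5, Rational(1, 2))) ≈ Mul(4.4721, I)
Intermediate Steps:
Function('F')(K, c) = Add(2, Mul(-3, Pow(c, -1)), Mul(-1, K, Pow(c, -1))) (Function('F')(K, c) = Add(2, Mul(-1, Add(Mul(3, Pow(c, -1)), Mul(K, Pow(c, -1))))) = Add(2, Add(Mul(-3, Pow(c, -1)), Mul(-1, K, Pow(c, -1)))) = Add(2, Mul(-3, Pow(c, -1)), Mul(-1, K, Pow(c, -1))))
Function('s')(Y) = Mul(4, Y)
Function('d')(T) = -16
Pow(Add(Function('d')(-6), Function('s')(Function('F')(0, 1))), Rational(1, 2)) = Pow(Add(-16, Mul(4, Mul(Pow(1, -1), Add(-3, Mul(-1, 0), Mul(2, 1))))), Rational(1, 2)) = Pow(Add(-16, Mul(4, Mul(1, Add(-3, 0, 2)))), Rational(1, 2)) = Pow(Add(-16, Mul(4, Mul(1, -1))), Rational(1, 2)) = Pow(Add(-16, Mul(4, -1)), Rational(1, 2)) = Pow(Add(-16, -4), Rational(1, 2)) = Pow(-20, Rational(1, 2)) = Mul(2, I, Pow(5, Rational(1, 2)))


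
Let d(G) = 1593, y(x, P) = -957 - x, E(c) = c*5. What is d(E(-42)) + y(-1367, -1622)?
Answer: 2003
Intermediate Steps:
E(c) = 5*c
d(E(-42)) + y(-1367, -1622) = 1593 + (-957 - 1*(-1367)) = 1593 + (-957 + 1367) = 1593 + 410 = 2003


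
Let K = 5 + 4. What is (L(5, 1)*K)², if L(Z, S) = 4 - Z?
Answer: 81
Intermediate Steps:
K = 9
(L(5, 1)*K)² = ((4 - 1*5)*9)² = ((4 - 5)*9)² = (-1*9)² = (-9)² = 81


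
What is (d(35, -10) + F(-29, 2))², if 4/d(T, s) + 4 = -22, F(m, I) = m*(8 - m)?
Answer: 194630401/169 ≈ 1.1517e+6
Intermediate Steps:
d(T, s) = -2/13 (d(T, s) = 4/(-4 - 22) = 4/(-26) = 4*(-1/26) = -2/13)
(d(35, -10) + F(-29, 2))² = (-2/13 - 29*(8 - 1*(-29)))² = (-2/13 - 29*(8 + 29))² = (-2/13 - 29*37)² = (-2/13 - 1073)² = (-13951/13)² = 194630401/169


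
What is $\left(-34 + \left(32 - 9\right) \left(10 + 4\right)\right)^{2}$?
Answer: $82944$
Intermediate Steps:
$\left(-34 + \left(32 - 9\right) \left(10 + 4\right)\right)^{2} = \left(-34 + 23 \cdot 14\right)^{2} = \left(-34 + 322\right)^{2} = 288^{2} = 82944$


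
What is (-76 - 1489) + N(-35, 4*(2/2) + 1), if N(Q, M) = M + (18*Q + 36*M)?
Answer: -2010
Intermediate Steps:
N(Q, M) = 18*Q + 37*M
(-76 - 1489) + N(-35, 4*(2/2) + 1) = (-76 - 1489) + (18*(-35) + 37*(4*(2/2) + 1)) = -1565 + (-630 + 37*(4*(2*(½)) + 1)) = -1565 + (-630 + 37*(4*1 + 1)) = -1565 + (-630 + 37*(4 + 1)) = -1565 + (-630 + 37*5) = -1565 + (-630 + 185) = -1565 - 445 = -2010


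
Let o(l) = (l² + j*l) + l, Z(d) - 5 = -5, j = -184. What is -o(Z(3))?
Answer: 0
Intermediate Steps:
Z(d) = 0 (Z(d) = 5 - 5 = 0)
o(l) = l² - 183*l (o(l) = (l² - 184*l) + l = l² - 183*l)
-o(Z(3)) = -0*(-183 + 0) = -0*(-183) = -1*0 = 0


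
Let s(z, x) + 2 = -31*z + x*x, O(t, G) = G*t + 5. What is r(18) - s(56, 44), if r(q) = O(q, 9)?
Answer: -31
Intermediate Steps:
O(t, G) = 5 + G*t
r(q) = 5 + 9*q
s(z, x) = -2 + x**2 - 31*z (s(z, x) = -2 + (-31*z + x*x) = -2 + (-31*z + x**2) = -2 + (x**2 - 31*z) = -2 + x**2 - 31*z)
r(18) - s(56, 44) = (5 + 9*18) - (-2 + 44**2 - 31*56) = (5 + 162) - (-2 + 1936 - 1736) = 167 - 1*198 = 167 - 198 = -31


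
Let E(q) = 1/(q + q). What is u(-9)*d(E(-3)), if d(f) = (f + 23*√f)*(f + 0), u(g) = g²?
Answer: 9/4 - 207*I*√6/4 ≈ 2.25 - 126.76*I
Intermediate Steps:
E(q) = 1/(2*q)
d(f) = f*(f + 23*√f) (d(f) = (f + 23*√f)*f = f*(f + 23*√f))
u(-9)*d(E(-3)) = (-9)²*(((½)/(-3))² + 23*((½)/(-3))^(3/2)) = 81*(((½)*(-⅓))² + 23*((½)*(-⅓))^(3/2)) = 81*((-⅙)² + 23*(-⅙)^(3/2)) = 81*(1/36 + 23*(-I*√6/36)) = 81*(1/36 - 23*I*√6/36) = 9/4 - 207*I*√6/4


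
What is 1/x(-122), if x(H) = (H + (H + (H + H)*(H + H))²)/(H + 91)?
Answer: -31/3530023274 ≈ -8.7818e-9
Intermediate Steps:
x(H) = (H + (H + 4*H²)²)/(91 + H) (x(H) = (H + (H + (2*H)*(2*H))²)/(91 + H) = (H + (H + 4*H²)²)/(91 + H))
1/x(-122) = 1/(-122*(1 - 122*(1 + 4*(-122))²)/(91 - 122)) = 1/(-122*(1 - 122*(1 - 488)²)/(-31)) = 1/(-122*(-1/31)*(1 - 122*(-487)²)) = 1/(-122*(-1/31)*(1 - 122*237169)) = 1/(-122*(-1/31)*(1 - 28934618)) = 1/(-122*(-1/31)*(-28934617)) = 1/(-3530023274/31) = -31/3530023274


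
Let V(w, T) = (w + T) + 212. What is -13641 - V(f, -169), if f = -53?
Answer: -13631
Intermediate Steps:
V(w, T) = 212 + T + w (V(w, T) = (T + w) + 212 = 212 + T + w)
-13641 - V(f, -169) = -13641 - (212 - 169 - 53) = -13641 - 1*(-10) = -13641 + 10 = -13631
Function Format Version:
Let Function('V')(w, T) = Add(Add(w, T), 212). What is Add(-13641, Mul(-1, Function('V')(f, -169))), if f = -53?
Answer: -13631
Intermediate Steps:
Function('V')(w, T) = Add(212, T, w) (Function('V')(w, T) = Add(Add(T, w), 212) = Add(212, T, w))
Add(-13641, Mul(-1, Function('V')(f, -169))) = Add(-13641, Mul(-1, Add(212, -169, -53))) = Add(-13641, Mul(-1, -10)) = Add(-13641, 10) = -13631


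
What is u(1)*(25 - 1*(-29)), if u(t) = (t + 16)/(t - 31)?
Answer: -153/5 ≈ -30.600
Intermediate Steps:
u(t) = (16 + t)/(-31 + t)
u(1)*(25 - 1*(-29)) = ((16 + 1)/(-31 + 1))*(25 - 1*(-29)) = (17/(-30))*(25 + 29) = -1/30*17*54 = -17/30*54 = -153/5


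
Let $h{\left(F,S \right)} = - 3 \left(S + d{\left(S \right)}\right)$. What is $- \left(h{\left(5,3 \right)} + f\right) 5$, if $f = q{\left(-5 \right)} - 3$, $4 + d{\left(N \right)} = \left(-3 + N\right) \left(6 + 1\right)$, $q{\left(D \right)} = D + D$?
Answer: $50$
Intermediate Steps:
$q{\left(D \right)} = 2 D$
$d{\left(N \right)} = -25 + 7 N$ ($d{\left(N \right)} = -4 + \left(-3 + N\right) \left(6 + 1\right) = -4 + \left(-3 + N\right) 7 = -4 + \left(-21 + 7 N\right) = -25 + 7 N$)
$h{\left(F,S \right)} = 75 - 24 S$ ($h{\left(F,S \right)} = - 3 \left(S + \left(-25 + 7 S\right)\right) = - 3 \left(-25 + 8 S\right) = 75 - 24 S$)
$f = -13$ ($f = 2 \left(-5\right) - 3 = -10 - 3 = -13$)
$- \left(h{\left(5,3 \right)} + f\right) 5 = - \left(\left(75 - 72\right) - 13\right) 5 = - \left(3 - 13\right) 5 = - \left(-10\right) 5 = \left(-1\right) \left(-50\right) = 50$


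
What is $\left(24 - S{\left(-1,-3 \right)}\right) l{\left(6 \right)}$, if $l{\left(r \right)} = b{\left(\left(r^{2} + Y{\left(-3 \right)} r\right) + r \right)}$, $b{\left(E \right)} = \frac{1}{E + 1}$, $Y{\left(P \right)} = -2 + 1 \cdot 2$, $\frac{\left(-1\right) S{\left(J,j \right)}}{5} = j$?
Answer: $\frac{9}{43} \approx 0.2093$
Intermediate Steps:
$S{\left(J,j \right)} = - 5 j$
$Y{\left(P \right)} = 0$ ($Y{\left(P \right)} = -2 + 2 = 0$)
$b{\left(E \right)} = \frac{1}{1 + E}$
$l{\left(r \right)} = \frac{1}{1 + r + r^{2}}$ ($l{\left(r \right)} = \frac{1}{1 + \left(\left(r^{2} + 0 r\right) + r\right)} = \frac{1}{1 + \left(\left(r^{2} + 0\right) + r\right)} = \frac{1}{1 + \left(r^{2} + r\right)} = \frac{1}{1 + \left(r + r^{2}\right)} = \frac{1}{1 + r + r^{2}}$)
$\left(24 - S{\left(-1,-3 \right)}\right) l{\left(6 \right)} = \frac{24 - \left(-5\right) \left(-3\right)}{1 + 6 \left(1 + 6\right)} = \frac{24 - 15}{1 + 6 \cdot 7} = \frac{24 - 15}{1 + 42} = \frac{9}{43}$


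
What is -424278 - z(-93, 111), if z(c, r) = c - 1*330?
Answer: -423855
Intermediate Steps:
z(c, r) = -330 + c (z(c, r) = c - 330 = -330 + c)
-424278 - z(-93, 111) = -424278 - (-330 - 93) = -424278 - 1*(-423) = -424278 + 423 = -423855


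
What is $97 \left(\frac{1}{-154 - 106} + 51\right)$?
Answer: $\frac{1286123}{260} \approx 4946.6$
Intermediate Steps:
$97 \left(\frac{1}{-154 - 106} + 51\right) = 97 \left(\frac{1}{-260} + 51\right) = 97 \left(- \frac{1}{260} + 51\right) = 97 \cdot \frac{13259}{260} = \frac{1286123}{260}$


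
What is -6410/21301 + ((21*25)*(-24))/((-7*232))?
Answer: 4606835/617729 ≈ 7.4577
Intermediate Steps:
-6410/21301 + ((21*25)*(-24))/((-7*232)) = -6410*1/21301 + (525*(-24))/(-1624) = -6410/21301 - 12600*(-1/1624) = -6410/21301 + 225/29 = 4606835/617729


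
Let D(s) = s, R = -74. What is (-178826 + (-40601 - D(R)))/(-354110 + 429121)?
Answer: -219353/75011 ≈ -2.9243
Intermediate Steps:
(-178826 + (-40601 - D(R)))/(-354110 + 429121) = (-178826 + (-40601 - 1*(-74)))/(-354110 + 429121) = (-178826 + (-40601 + 74))/75011 = (-178826 - 40527)*(1/75011) = -219353*1/75011 = -219353/75011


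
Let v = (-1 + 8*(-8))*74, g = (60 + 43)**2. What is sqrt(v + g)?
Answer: sqrt(5799) ≈ 76.151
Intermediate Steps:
g = 10609 (g = 103**2 = 10609)
v = -4810 (v = (-1 - 64)*74 = -65*74 = -4810)
sqrt(v + g) = sqrt(-4810 + 10609) = sqrt(5799)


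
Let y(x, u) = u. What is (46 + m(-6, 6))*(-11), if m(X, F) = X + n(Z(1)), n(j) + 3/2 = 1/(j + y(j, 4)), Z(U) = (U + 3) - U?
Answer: -5951/14 ≈ -425.07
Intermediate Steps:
Z(U) = 3 (Z(U) = (3 + U) - U = 3)
n(j) = -3/2 + 1/(4 + j) (n(j) = -3/2 + 1/(j + 4) = -3/2 + 1/(4 + j))
m(X, F) = -19/14 + X (m(X, F) = X + (-10 - 3*3)/(2*(4 + 3)) = X + (½)*(-10 - 9)/7 = X + (½)*(⅐)*(-19) = X - 19/14 = -19/14 + X)
(46 + m(-6, 6))*(-11) = (46 + (-19/14 - 6))*(-11) = (46 - 103/14)*(-11) = (541/14)*(-11) = -5951/14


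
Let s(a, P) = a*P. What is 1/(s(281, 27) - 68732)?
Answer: -1/61145 ≈ -1.6355e-5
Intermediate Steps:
s(a, P) = P*a
1/(s(281, 27) - 68732) = 1/(27*281 - 68732) = 1/(7587 - 68732) = 1/(-61145) = -1/61145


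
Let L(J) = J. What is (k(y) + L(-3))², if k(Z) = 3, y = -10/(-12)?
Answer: 0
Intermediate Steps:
y = ⅚ (y = -10*(-1/12) = ⅚ ≈ 0.83333)
(k(y) + L(-3))² = (3 - 3)² = 0² = 0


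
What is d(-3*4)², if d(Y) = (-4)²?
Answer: 256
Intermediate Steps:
d(Y) = 16
d(-3*4)² = 16² = 256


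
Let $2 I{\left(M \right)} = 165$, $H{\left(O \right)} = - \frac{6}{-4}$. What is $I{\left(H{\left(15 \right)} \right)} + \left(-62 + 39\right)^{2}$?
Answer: $\frac{1223}{2} \approx 611.5$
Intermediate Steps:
$H{\left(O \right)} = \frac{3}{2}$ ($H{\left(O \right)} = \left(-6\right) \left(- \frac{1}{4}\right) = \frac{3}{2}$)
$I{\left(M \right)} = \frac{165}{2}$ ($I{\left(M \right)} = \frac{1}{2} \cdot 165 = \frac{165}{2}$)
$I{\left(H{\left(15 \right)} \right)} + \left(-62 + 39\right)^{2} = \frac{165}{2} + \left(-62 + 39\right)^{2} = \frac{165}{2} + \left(-23\right)^{2} = \frac{165}{2} + 529 = \frac{1223}{2}$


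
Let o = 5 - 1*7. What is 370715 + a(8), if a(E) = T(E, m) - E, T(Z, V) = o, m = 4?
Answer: 370705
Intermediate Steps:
o = -2 (o = 5 - 7 = -2)
T(Z, V) = -2
a(E) = -2 - E
370715 + a(8) = 370715 + (-2 - 1*8) = 370715 + (-2 - 8) = 370715 - 10 = 370705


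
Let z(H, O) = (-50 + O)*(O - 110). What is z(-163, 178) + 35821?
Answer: 44525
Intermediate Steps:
z(H, O) = (-110 + O)*(-50 + O) (z(H, O) = (-50 + O)*(-110 + O) = (-110 + O)*(-50 + O))
z(-163, 178) + 35821 = (5500 + 178² - 160*178) + 35821 = (5500 + 31684 - 28480) + 35821 = 8704 + 35821 = 44525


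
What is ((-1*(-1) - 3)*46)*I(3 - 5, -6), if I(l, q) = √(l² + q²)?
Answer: -184*√10 ≈ -581.86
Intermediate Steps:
((-1*(-1) - 3)*46)*I(3 - 5, -6) = ((-1*(-1) - 3)*46)*√((3 - 5)² + (-6)²) = ((1 - 3)*46)*√((-2)² + 36) = (-2*46)*√(4 + 36) = -184*√10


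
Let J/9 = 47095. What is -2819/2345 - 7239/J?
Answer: -16157636/13252533 ≈ -1.2192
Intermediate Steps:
J = 423855 (J = 9*47095 = 423855)
-2819/2345 - 7239/J = -2819/2345 - 7239/423855 = -2819*1/2345 - 7239*1/423855 = -2819/2345 - 2413/141285 = -16157636/13252533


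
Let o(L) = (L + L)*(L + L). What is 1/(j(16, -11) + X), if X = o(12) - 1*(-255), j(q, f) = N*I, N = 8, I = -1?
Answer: 1/823 ≈ 0.0012151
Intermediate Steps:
o(L) = 4*L**2 (o(L) = (2*L)*(2*L) = 4*L**2)
j(q, f) = -8 (j(q, f) = 8*(-1) = -8)
X = 831 (X = 4*12**2 - 1*(-255) = 4*144 + 255 = 576 + 255 = 831)
1/(j(16, -11) + X) = 1/(-8 + 831) = 1/823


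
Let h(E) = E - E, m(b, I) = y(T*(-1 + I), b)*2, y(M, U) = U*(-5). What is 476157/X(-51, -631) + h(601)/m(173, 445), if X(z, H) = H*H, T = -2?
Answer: 476157/398161 ≈ 1.1959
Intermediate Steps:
X(z, H) = H²
y(M, U) = -5*U
m(b, I) = -10*b (m(b, I) = -5*b*2 = -10*b)
h(E) = 0
476157/X(-51, -631) + h(601)/m(173, 445) = 476157/((-631)²) + 0/((-10*173)) = 476157/398161 + 0/(-1730) = 476157*(1/398161) + 0*(-1/1730) = 476157/398161 + 0 = 476157/398161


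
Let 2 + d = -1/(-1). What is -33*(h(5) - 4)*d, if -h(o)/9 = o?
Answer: -1617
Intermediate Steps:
h(o) = -9*o
d = -1 (d = -2 - 1/(-1) = -2 - 1*(-1) = -2 + 1 = -1)
-33*(h(5) - 4)*d = -33*(-9*5 - 4)*(-1) = -33*(-45 - 4)*(-1) = -(-1617)*(-1) = -33*49 = -1617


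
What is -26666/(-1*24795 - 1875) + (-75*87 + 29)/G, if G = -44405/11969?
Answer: 207479324581/118428135 ≈ 1751.9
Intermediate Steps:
G = -44405/11969 (G = -44405*1/11969 = -44405/11969 ≈ -3.7100)
-26666/(-1*24795 - 1875) + (-75*87 + 29)/G = -26666/(-1*24795 - 1875) + (-75*87 + 29)/(-44405/11969) = -26666/(-24795 - 1875) + (-6525 + 29)*(-11969/44405) = -26666/(-26670) - 6496*(-11969/44405) = -26666*(-1/26670) + 77750624/44405 = 13333/13335 + 77750624/44405 = 207479324581/118428135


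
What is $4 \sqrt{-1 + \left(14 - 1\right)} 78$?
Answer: $624 \sqrt{3} \approx 1080.8$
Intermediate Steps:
$4 \sqrt{-1 + \left(14 - 1\right)} 78 = 4 \sqrt{-1 + 13} \cdot 78 = 4 \sqrt{12} \cdot 78 = 4 \cdot 2 \sqrt{3} \cdot 78 = 8 \sqrt{3} \cdot 78 = 624 \sqrt{3}$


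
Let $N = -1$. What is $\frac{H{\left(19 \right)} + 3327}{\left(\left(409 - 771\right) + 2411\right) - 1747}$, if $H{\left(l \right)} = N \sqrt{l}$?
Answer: $\frac{3327}{302} - \frac{\sqrt{19}}{302} \approx 11.002$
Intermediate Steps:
$H{\left(l \right)} = - \sqrt{l}$
$\frac{H{\left(19 \right)} + 3327}{\left(\left(409 - 771\right) + 2411\right) - 1747} = \frac{- \sqrt{19} + 3327}{\left(\left(409 - 771\right) + 2411\right) - 1747} = \frac{3327 - \sqrt{19}}{\left(-362 + 2411\right) - 1747} = \frac{3327 - \sqrt{19}}{2049 - 1747} = \frac{3327 - \sqrt{19}}{302} = \left(3327 - \sqrt{19}\right) \frac{1}{302} = \frac{3327}{302} - \frac{\sqrt{19}}{302}$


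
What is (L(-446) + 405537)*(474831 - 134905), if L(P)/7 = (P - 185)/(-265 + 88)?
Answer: 24401406389516/177 ≈ 1.3786e+11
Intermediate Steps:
L(P) = 1295/177 - 7*P/177 (L(P) = 7*((P - 185)/(-265 + 88)) = 7*((-185 + P)/(-177)) = 7*((-185 + P)*(-1/177)) = 7*(185/177 - P/177) = 1295/177 - 7*P/177)
(L(-446) + 405537)*(474831 - 134905) = ((1295/177 - 7/177*(-446)) + 405537)*(474831 - 134905) = ((1295/177 + 3122/177) + 405537)*339926 = (4417/177 + 405537)*339926 = (71784466/177)*339926 = 24401406389516/177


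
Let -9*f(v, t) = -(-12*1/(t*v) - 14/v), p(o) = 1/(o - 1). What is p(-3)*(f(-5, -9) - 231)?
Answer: 31147/540 ≈ 57.680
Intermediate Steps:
p(o) = 1/(-1 + o)
f(v, t) = -14/(9*v) - 4/(3*t*v) (f(v, t) = -(-1)*(-12*1/(t*v) - 14/v)/9 = -(-1)*(-12/(t*v) - 14/v)/9 = -(-1)*(-14/v - 12/(t*v))/9 = -(14/v + 12/(t*v))/9 = -14/(9*v) - 4/(3*t*v))
p(-3)*(f(-5, -9) - 231) = ((2/9)*(-6 - 7*(-9))/(-9*(-5)) - 231)/(-1 - 3) = ((2/9)*(-⅑)*(-⅕)*(-6 + 63) - 231)/(-4) = -((2/9)*(-⅑)*(-⅕)*57 - 231)/4 = -(38/135 - 231)/4 = -¼*(-31147/135) = 31147/540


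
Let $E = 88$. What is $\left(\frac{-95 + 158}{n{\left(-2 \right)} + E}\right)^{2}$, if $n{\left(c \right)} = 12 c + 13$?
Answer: $\frac{81}{121} \approx 0.66942$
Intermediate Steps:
$n{\left(c \right)} = 13 + 12 c$
$\left(\frac{-95 + 158}{n{\left(-2 \right)} + E}\right)^{2} = \left(\frac{-95 + 158}{\left(13 + 12 \left(-2\right)\right) + 88}\right)^{2} = \left(\frac{63}{\left(13 - 24\right) + 88}\right)^{2} = \left(\frac{63}{-11 + 88}\right)^{2} = \left(\frac{63}{77}\right)^{2} = \left(63 \cdot \frac{1}{77}\right)^{2} = \left(\frac{9}{11}\right)^{2} = \frac{81}{121}$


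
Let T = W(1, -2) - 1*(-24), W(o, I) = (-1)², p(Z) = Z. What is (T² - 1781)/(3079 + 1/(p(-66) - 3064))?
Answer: -3618280/9637269 ≈ -0.37545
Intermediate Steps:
W(o, I) = 1
T = 25 (T = 1 - 1*(-24) = 1 + 24 = 25)
(T² - 1781)/(3079 + 1/(p(-66) - 3064)) = (25² - 1781)/(3079 + 1/(-66 - 3064)) = (625 - 1781)/(3079 + 1/(-3130)) = -1156/(3079 - 1/3130) = -1156/9637269/3130 = -1156*3130/9637269 = -3618280/9637269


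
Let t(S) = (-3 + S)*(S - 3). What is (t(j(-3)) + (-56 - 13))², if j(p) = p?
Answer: 1089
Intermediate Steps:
t(S) = (-3 + S)² (t(S) = (-3 + S)*(-3 + S) = (-3 + S)²)
(t(j(-3)) + (-56 - 13))² = ((-3 - 3)² + (-56 - 13))² = ((-6)² - 69)² = (36 - 69)² = (-33)² = 1089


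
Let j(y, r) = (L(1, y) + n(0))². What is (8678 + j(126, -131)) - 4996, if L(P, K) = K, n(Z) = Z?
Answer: 19558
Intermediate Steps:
j(y, r) = y² (j(y, r) = (y + 0)² = y²)
(8678 + j(126, -131)) - 4996 = (8678 + 126²) - 4996 = (8678 + 15876) - 4996 = 24554 - 4996 = 19558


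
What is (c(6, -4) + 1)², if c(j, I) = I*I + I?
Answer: 169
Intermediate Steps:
c(j, I) = I + I² (c(j, I) = I² + I = I + I²)
(c(6, -4) + 1)² = (-4*(1 - 4) + 1)² = (-4*(-3) + 1)² = (12 + 1)² = 13² = 169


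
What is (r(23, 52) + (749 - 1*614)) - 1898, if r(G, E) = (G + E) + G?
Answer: -1665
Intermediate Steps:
r(G, E) = E + 2*G (r(G, E) = (E + G) + G = E + 2*G)
(r(23, 52) + (749 - 1*614)) - 1898 = ((52 + 2*23) + (749 - 1*614)) - 1898 = ((52 + 46) + (749 - 614)) - 1898 = (98 + 135) - 1898 = 233 - 1898 = -1665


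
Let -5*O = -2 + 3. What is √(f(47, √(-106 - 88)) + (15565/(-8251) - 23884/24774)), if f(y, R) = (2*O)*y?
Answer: I*√5653972011520403655/511025685 ≈ 4.653*I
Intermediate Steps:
O = -⅕ (O = -(-2 + 3)/5 = -⅕*1 = -⅕ ≈ -0.20000)
f(y, R) = -2*y/5 (f(y, R) = (2*(-⅕))*y = -2*y/5)
√(f(47, √(-106 - 88)) + (15565/(-8251) - 23884/24774)) = √(-⅖*47 + (15565/(-8251) - 23884/24774)) = √(-94/5 + (15565*(-1/8251) - 23884*1/24774)) = √(-94/5 + (-15565/8251 - 11942/12387)) = √(-94/5 - 291337097/102205137) = √(-11063968363/511025685) = I*√5653972011520403655/511025685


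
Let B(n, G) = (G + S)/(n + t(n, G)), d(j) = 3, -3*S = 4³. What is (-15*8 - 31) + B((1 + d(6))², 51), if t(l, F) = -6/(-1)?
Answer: -9877/66 ≈ -149.65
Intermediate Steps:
S = -64/3 (S = -⅓*4³ = -⅓*64 = -64/3 ≈ -21.333)
t(l, F) = 6 (t(l, F) = -6*(-1) = 6)
B(n, G) = (-64/3 + G)/(6 + n) (B(n, G) = (G - 64/3)/(n + 6) = (-64/3 + G)/(6 + n))
(-15*8 - 31) + B((1 + d(6))², 51) = (-15*8 - 31) + (-64/3 + 51)/(6 + (1 + 3)²) = (-120 - 31) + (89/3)/(6 + 4²) = -151 + (89/3)/(6 + 16) = -151 + (89/3)/22 = -151 + (1/22)*(89/3) = -151 + 89/66 = -9877/66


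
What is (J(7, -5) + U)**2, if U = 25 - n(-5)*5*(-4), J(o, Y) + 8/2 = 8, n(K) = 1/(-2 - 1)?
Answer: 4489/9 ≈ 498.78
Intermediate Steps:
n(K) = -1/3 (n(K) = 1/(-3) = -1/3)
J(o, Y) = 4 (J(o, Y) = -4 + 8 = 4)
U = 55/3 (U = 25 - (-1/3*5)*(-4) = 25 - (-5)*(-4)/3 = 25 - 1*20/3 = 25 - 20/3 = 55/3 ≈ 18.333)
(J(7, -5) + U)**2 = (4 + 55/3)**2 = (67/3)**2 = 4489/9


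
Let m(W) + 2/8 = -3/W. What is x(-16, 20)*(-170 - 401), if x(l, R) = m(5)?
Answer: 9707/20 ≈ 485.35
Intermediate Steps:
m(W) = -¼ - 3/W
x(l, R) = -17/20 (x(l, R) = (¼)*(-12 - 1*5)/5 = (¼)*(⅕)*(-12 - 5) = (¼)*(⅕)*(-17) = -17/20)
x(-16, 20)*(-170 - 401) = -17*(-170 - 401)/20 = -17/20*(-571) = 9707/20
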